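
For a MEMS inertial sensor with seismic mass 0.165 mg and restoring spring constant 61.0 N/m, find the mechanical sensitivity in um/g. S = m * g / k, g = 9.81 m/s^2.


Step 1: Convert mass: m = 0.165 mg = 1.65e-07 kg
Step 2: S = m * g / k = 1.65e-07 * 9.81 / 61.0
Step 3: S = 2.65e-08 m/g
Step 4: Convert to um/g: S = 0.027 um/g


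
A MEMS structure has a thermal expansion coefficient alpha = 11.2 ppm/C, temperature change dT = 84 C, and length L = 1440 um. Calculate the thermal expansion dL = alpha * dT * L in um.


Step 1: Convert CTE: alpha = 11.2 ppm/C = 11.2e-6 /C
Step 2: dL = 11.2e-6 * 84 * 1440
dL = 1.3548 um


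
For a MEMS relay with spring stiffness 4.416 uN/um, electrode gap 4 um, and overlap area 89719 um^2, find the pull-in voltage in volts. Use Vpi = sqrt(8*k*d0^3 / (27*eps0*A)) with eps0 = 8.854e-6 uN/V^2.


Step 1: Compute numerator: 8 * k * d0^3 = 8 * 4.416 * 4^3 = 2260.992
Step 2: Compute denominator: 27 * eps0 * A = 27 * 8.854e-6 * 89719 = 21.448045
Step 3: Vpi = sqrt(2260.992 / 21.448045)
Vpi = 10.27 V


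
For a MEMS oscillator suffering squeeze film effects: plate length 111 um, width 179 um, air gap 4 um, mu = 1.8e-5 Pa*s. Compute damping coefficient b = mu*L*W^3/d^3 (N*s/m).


Step 1: Convert to SI.
L = 111e-6 m, W = 179e-6 m, d = 4e-6 m
Step 2: W^3 = (179e-6)^3 = 5.74e-12 m^3
Step 3: d^3 = (4e-6)^3 = 6.40e-17 m^3
Step 4: b = 1.8e-5 * 111e-6 * 5.74e-12 / 6.40e-17
b = 1.79e-04 N*s/m


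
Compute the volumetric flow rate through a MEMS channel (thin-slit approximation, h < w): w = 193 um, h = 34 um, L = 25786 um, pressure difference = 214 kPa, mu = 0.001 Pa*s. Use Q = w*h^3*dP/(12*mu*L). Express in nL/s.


Step 1: Convert all dimensions to SI (meters).
w = 193e-6 m, h = 34e-6 m, L = 25786e-6 m, dP = 214e3 Pa
Step 2: Q = w * h^3 * dP / (12 * mu * L)
Q = 193e-6 * (34e-6)^3 * 214e3 / (12 * 0.001 * 25786e-6) = 5.24617301e-09 m^3/s
Step 3: Convert Q from m^3/s to nL/s (1 m^3 = 1e12 nL, so multiply by 1e12).
Q = 5246.173 nL/s


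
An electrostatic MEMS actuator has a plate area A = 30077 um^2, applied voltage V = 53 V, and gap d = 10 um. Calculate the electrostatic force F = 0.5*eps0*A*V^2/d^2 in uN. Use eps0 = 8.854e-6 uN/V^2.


Step 1: Identify parameters.
eps0 = 8.854e-6 uN/V^2, A = 30077 um^2, V = 53 V, d = 10 um
Step 2: Compute V^2 = 53^2 = 2809
Step 3: Compute d^2 = 10^2 = 100
Step 4: F = 0.5 * 8.854e-6 * 30077 * 2809 / 100
F = 3.74 uN


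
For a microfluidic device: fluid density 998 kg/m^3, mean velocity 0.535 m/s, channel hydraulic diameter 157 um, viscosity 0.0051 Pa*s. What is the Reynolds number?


Step 1: Convert Dh to meters: Dh = 157e-6 m
Step 2: Re = rho * v * Dh / mu
Re = 998 * 0.535 * 157e-6 / 0.0051
Re = 16.437


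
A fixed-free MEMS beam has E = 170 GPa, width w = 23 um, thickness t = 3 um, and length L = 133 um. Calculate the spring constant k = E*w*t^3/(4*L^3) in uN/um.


Step 1: Convert E to consistent units (1 GPa = 1000 uN/um^2).
E = 170 GPa = 170000 uN/um^2
Step 2: Compute t^3 = 3^3 = 27
Step 3: Compute L^3 = 133^3 = 2352637
Step 4: k = 170000 * 23 * 27 / (4 * 2352637)
k = 11.2183 uN/um


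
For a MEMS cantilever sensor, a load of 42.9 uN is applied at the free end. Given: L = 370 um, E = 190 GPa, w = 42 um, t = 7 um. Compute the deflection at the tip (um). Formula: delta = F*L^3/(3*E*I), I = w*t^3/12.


Step 1: Calculate the second moment of area.
I = w * t^3 / 12 = 42 * 7^3 / 12 = 1200.5 um^4
Step 2: Convert E to consistent units (1 GPa = 1000 uN/um^2).
E = 190 GPa = 190000 uN/um^2
Step 3: Calculate tip deflection.
delta = F * L^3 / (3 * E * I)
delta = 42.9 * 370^3 / (3 * 190000 * 1200.5)
delta = 3.1756 um


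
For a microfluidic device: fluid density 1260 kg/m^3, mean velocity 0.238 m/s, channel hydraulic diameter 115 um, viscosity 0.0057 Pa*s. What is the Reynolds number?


Step 1: Convert Dh to meters: Dh = 115e-6 m
Step 2: Re = rho * v * Dh / mu
Re = 1260 * 0.238 * 115e-6 / 0.0057
Re = 6.05


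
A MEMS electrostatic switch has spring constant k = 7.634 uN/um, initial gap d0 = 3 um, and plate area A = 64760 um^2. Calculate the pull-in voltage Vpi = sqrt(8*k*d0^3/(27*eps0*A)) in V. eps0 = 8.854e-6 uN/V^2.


Step 1: Compute numerator: 8 * k * d0^3 = 8 * 7.634 * 3^3 = 1648.944
Step 2: Compute denominator: 27 * eps0 * A = 27 * 8.854e-6 * 64760 = 15.481396
Step 3: Vpi = sqrt(1648.944 / 15.481396)
Vpi = 10.32 V


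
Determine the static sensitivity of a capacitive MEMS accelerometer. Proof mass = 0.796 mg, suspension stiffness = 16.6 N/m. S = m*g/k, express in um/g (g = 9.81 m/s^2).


Step 1: Convert mass: m = 0.796 mg = 7.96e-07 kg
Step 2: S = m * g / k = 7.96e-07 * 9.81 / 16.6
Step 3: S = 4.70e-07 m/g
Step 4: Convert to um/g: S = 0.47 um/g


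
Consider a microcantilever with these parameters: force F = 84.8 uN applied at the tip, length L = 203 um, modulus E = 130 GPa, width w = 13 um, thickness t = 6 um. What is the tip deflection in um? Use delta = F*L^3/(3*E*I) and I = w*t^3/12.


Step 1: Calculate the second moment of area.
I = w * t^3 / 12 = 13 * 6^3 / 12 = 234.0 um^4
Step 2: Convert E to consistent units (1 GPa = 1000 uN/um^2).
E = 130 GPa = 130000 uN/um^2
Step 3: Calculate tip deflection.
delta = F * L^3 / (3 * E * I)
delta = 84.8 * 203^3 / (3 * 130000 * 234.0)
delta = 7.7733 um


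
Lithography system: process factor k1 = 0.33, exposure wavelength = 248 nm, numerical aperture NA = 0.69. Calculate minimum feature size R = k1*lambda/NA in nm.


Step 1: Identify values: k1 = 0.33, lambda = 248 nm, NA = 0.69
Step 2: R = k1 * lambda / NA
R = 0.33 * 248 / 0.69
R = 118.6 nm


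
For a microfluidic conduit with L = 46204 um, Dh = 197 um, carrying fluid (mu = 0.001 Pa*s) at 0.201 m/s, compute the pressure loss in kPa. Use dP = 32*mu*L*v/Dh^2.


Step 1: Convert to SI: L = 46204e-6 m, Dh = 197e-6 m
Step 2: dP = 32 * 0.001 * 46204e-6 * 0.201 / (197e-6)^2
Step 3: dP = 7657.61 Pa
Step 4: Convert to kPa: dP = 7.66 kPa


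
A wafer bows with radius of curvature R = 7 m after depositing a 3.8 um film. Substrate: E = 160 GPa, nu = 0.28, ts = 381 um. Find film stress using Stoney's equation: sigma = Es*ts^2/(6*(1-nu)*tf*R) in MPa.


Step 1: Compute numerator: Es * ts^2 = 160 * 381^2 = 23225760 (GPa*um^2)
Step 2: Compute denominator (R in um): 6*(1-nu)*tf*R = 6*0.72*3.8*7e6 = 114912000.0 (um^2)
Step 3: sigma (GPa) = 23225760 / 114912000.0 = 2.02118e-01 GPa
Step 4: Convert to MPa (x1000): sigma = 202.1 MPa


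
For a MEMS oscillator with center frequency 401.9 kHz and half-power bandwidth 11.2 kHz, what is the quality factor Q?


Step 1: Q = f0 / bandwidth
Step 2: Q = 401.9 / 11.2
Q = 35.9


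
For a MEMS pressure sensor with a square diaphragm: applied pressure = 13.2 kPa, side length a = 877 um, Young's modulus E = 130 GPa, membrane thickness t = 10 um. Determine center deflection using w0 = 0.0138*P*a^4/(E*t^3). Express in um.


Step 1: Convert pressure to compatible units (E is in GPa, so P in GPa).
P = 13.2 kPa = 13.2e-6 GPa
Step 2: Compute numerator: 0.0138 * P * a^4.
a^4 = 877^4 = 591559418641
numerator = 0.0138 * 13.2e-6 * 591559418641 = 1.07758e+05
Step 3: Compute denominator: E * t^3 = 130 * 10^3 = 130000
Step 4: w0 = numerator / denominator = 1.07758e+05 / 130000 = 0.8289 um


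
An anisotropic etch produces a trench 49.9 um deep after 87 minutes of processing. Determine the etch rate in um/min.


Step 1: Etch rate = depth / time
Step 2: rate = 49.9 / 87
rate = 0.574 um/min


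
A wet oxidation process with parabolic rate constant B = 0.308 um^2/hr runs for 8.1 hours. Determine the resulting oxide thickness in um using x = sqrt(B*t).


Step 1: Compute B*t = 0.308 * 8.1 = 2.4948
Step 2: x = sqrt(2.4948)
x = 1.579 um


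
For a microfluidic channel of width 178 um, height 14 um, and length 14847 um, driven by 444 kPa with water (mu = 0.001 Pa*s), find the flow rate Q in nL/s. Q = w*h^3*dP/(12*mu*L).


Step 1: Convert all dimensions to SI (meters).
w = 178e-6 m, h = 14e-6 m, L = 14847e-6 m, dP = 444e3 Pa
Step 2: Q = w * h^3 * dP / (12 * mu * L)
Q = 178e-6 * (14e-6)^3 * 444e3 / (12 * 0.001 * 14847e-6) = 1.21721452e-09 m^3/s
Step 3: Convert Q from m^3/s to nL/s (1 m^3 = 1e12 nL, so multiply by 1e12).
Q = 1217.215 nL/s


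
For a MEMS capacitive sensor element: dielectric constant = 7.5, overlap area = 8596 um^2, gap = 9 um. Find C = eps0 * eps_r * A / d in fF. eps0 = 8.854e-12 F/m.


Step 1: Convert area to m^2: A = 8596e-12 m^2
Step 2: Convert gap to m: d = 9e-6 m
Step 3: C = eps0 * eps_r * A / d
C = 8.854e-12 * 7.5 * 8596e-12 / 9e-6
Step 4: Convert to fF (multiply by 1e15).
C = 63.42 fF


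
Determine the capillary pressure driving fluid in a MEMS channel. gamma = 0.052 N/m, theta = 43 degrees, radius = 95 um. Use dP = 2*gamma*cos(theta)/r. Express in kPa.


Step 1: cos(43 deg) = 0.7314
Step 2: Convert r to m: r = 95e-6 m
Step 3: dP = 2 * 0.052 * 0.7314 / 95e-6 = 800.7 Pa
Step 4: Convert Pa to kPa (divide by 1000).
dP = 0.8 kPa


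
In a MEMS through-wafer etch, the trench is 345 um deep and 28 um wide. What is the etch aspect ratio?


Step 1: AR = depth / width
Step 2: AR = 345 / 28
AR = 12.3


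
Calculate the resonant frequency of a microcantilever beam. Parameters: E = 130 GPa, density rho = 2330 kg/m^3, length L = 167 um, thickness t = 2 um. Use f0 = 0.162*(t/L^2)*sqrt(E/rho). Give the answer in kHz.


Step 1: Convert units to SI.
t_SI = 2e-6 m, L_SI = 167e-6 m
Step 2: Calculate sqrt(E/rho).
sqrt(130e9 / 2330) = 7469.54 m/s
Step 3: Compute f0.
f0 = 0.162 * 2e-6 / (167e-6)^2 * 7469.54 = 86777.3 Hz = 86.78 kHz


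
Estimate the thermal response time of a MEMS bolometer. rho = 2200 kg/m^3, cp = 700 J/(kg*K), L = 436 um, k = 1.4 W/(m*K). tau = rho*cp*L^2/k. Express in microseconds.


Step 1: Convert L to m: L = 436e-6 m
Step 2: L^2 = (436e-6)^2 = 1.90096e-07 m^2
Step 3: tau = 2200 * 700 * 1.90096e-07 / 1.4 = 2.091056e-01 s
Step 4: Convert to microseconds (multiply by 1e6).
tau = 209105.6 us


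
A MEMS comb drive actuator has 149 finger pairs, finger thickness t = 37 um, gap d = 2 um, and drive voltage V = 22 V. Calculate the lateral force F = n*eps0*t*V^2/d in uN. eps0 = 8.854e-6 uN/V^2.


Step 1: Parameters: n=149, eps0=8.854e-6 uN/V^2, t=37 um, V=22 V, d=2 um
Step 2: V^2 = 484
Step 3: F = 149 * 8.854e-6 * 37 * 484 / 2
F = 11.813 uN


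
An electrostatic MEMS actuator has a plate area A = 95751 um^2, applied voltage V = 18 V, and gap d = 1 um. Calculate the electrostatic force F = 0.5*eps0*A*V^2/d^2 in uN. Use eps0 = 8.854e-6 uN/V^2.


Step 1: Identify parameters.
eps0 = 8.854e-6 uN/V^2, A = 95751 um^2, V = 18 V, d = 1 um
Step 2: Compute V^2 = 18^2 = 324
Step 3: Compute d^2 = 1^2 = 1
Step 4: F = 0.5 * 8.854e-6 * 95751 * 324 / 1
F = 137.34 uN


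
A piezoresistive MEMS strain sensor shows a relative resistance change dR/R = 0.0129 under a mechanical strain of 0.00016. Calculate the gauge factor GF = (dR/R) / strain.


Step 1: Identify values.
dR/R = 0.0129, strain = 0.00016
Step 2: GF = (dR/R) / strain = 0.0129 / 0.00016
GF = 80.6


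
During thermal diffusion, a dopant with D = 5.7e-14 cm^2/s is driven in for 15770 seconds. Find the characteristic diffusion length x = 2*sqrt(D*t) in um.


Step 1: Compute D*t = 5.7e-14 * 15770 = 8.9889e-10 cm^2
Step 2: sqrt(D*t) = 3e-05 cm
Step 3: x = 2 * 3e-05 cm = 6e-05 cm
Step 4: Convert to um (1 cm = 1e4 um): x = 0.6 um


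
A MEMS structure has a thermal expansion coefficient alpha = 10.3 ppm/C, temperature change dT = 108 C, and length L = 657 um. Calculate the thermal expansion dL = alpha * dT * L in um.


Step 1: Convert CTE: alpha = 10.3 ppm/C = 10.3e-6 /C
Step 2: dL = 10.3e-6 * 108 * 657
dL = 0.7308 um


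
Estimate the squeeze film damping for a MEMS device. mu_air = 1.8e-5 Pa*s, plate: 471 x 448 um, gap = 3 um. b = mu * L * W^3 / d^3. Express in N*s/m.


Step 1: Convert to SI.
L = 471e-6 m, W = 448e-6 m, d = 3e-6 m
Step 2: W^3 = (448e-6)^3 = 8.99e-11 m^3
Step 3: d^3 = (3e-6)^3 = 2.70e-17 m^3
Step 4: b = 1.8e-5 * 471e-6 * 8.99e-11 / 2.70e-17
b = 2.82e-02 N*s/m


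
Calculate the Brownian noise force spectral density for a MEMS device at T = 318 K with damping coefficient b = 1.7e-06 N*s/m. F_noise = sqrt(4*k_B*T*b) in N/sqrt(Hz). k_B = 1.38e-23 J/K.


Step 1: Compute 4 * k_B * T * b
= 4 * 1.38e-23 * 318 * 1.7e-06
= 2.9841e-26 N^2/Hz
Step 2: F_noise = sqrt(2.9841e-26)
F_noise = 1.73e-13 N/sqrt(Hz)


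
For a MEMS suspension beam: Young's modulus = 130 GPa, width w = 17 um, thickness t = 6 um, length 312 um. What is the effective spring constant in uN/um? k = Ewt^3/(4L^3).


Step 1: Convert E to consistent units (1 GPa = 1000 uN/um^2).
E = 130 GPa = 130000 uN/um^2
Step 2: Compute t^3 = 6^3 = 216
Step 3: Compute L^3 = 312^3 = 30371328
Step 4: k = 130000 * 17 * 216 / (4 * 30371328)
k = 3.9294 uN/um


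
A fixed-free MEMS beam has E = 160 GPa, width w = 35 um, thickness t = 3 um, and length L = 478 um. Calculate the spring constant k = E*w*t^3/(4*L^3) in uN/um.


Step 1: Convert E to consistent units (1 GPa = 1000 uN/um^2).
E = 160 GPa = 160000 uN/um^2
Step 2: Compute t^3 = 3^3 = 27
Step 3: Compute L^3 = 478^3 = 109215352
Step 4: k = 160000 * 35 * 27 / (4 * 109215352)
k = 0.3461 uN/um


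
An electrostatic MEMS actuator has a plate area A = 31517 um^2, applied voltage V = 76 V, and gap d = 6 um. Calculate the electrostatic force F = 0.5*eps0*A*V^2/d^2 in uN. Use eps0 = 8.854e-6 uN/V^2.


Step 1: Identify parameters.
eps0 = 8.854e-6 uN/V^2, A = 31517 um^2, V = 76 V, d = 6 um
Step 2: Compute V^2 = 76^2 = 5776
Step 3: Compute d^2 = 6^2 = 36
Step 4: F = 0.5 * 8.854e-6 * 31517 * 5776 / 36
F = 22.386 uN


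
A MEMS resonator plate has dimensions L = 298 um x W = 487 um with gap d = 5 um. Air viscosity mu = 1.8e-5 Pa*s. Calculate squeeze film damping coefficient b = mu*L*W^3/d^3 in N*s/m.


Step 1: Convert to SI.
L = 298e-6 m, W = 487e-6 m, d = 5e-6 m
Step 2: W^3 = (487e-6)^3 = 1.16e-10 m^3
Step 3: d^3 = (5e-6)^3 = 1.25e-16 m^3
Step 4: b = 1.8e-5 * 298e-6 * 1.16e-10 / 1.25e-16
b = 4.96e-03 N*s/m


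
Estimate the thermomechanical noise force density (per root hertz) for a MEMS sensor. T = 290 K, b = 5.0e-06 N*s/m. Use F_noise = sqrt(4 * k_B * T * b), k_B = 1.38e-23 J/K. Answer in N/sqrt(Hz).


Step 1: Compute 4 * k_B * T * b
= 4 * 1.38e-23 * 290 * 5.0e-06
= 8.0040e-26 N^2/Hz
Step 2: F_noise = sqrt(8.0040e-26)
F_noise = 2.83e-13 N/sqrt(Hz)


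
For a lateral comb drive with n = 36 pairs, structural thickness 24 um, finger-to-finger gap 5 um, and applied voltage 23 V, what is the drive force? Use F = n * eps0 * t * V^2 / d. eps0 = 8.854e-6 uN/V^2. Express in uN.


Step 1: Parameters: n=36, eps0=8.854e-6 uN/V^2, t=24 um, V=23 V, d=5 um
Step 2: V^2 = 529
Step 3: F = 36 * 8.854e-6 * 24 * 529 / 5
F = 0.809 uN


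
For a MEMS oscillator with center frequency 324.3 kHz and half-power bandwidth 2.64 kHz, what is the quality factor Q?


Step 1: Q = f0 / bandwidth
Step 2: Q = 324.3 / 2.64
Q = 122.8


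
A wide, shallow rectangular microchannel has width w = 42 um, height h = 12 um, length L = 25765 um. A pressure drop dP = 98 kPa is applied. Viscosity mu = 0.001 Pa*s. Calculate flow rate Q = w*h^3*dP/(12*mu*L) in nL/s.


Step 1: Convert all dimensions to SI (meters).
w = 42e-6 m, h = 12e-6 m, L = 25765e-6 m, dP = 98e3 Pa
Step 2: Q = w * h^3 * dP / (12 * mu * L)
Q = 42e-6 * (12e-6)^3 * 98e3 / (12 * 0.001 * 25765e-6) = 2.300423e-11 m^3/s
Step 3: Convert Q from m^3/s to nL/s (1 m^3 = 1e12 nL, so multiply by 1e12).
Q = 23.004 nL/s


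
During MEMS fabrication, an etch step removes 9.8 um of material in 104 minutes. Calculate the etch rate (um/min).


Step 1: Etch rate = depth / time
Step 2: rate = 9.8 / 104
rate = 0.094 um/min


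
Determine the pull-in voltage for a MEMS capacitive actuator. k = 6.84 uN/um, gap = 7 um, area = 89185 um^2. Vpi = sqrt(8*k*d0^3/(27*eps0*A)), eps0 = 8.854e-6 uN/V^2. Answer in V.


Step 1: Compute numerator: 8 * k * d0^3 = 8 * 6.84 * 7^3 = 18768.96
Step 2: Compute denominator: 27 * eps0 * A = 27 * 8.854e-6 * 89185 = 21.320388
Step 3: Vpi = sqrt(18768.96 / 21.320388)
Vpi = 29.67 V


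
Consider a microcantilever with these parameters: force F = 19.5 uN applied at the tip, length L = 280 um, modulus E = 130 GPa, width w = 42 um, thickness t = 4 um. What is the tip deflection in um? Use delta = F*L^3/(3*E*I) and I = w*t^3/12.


Step 1: Calculate the second moment of area.
I = w * t^3 / 12 = 42 * 4^3 / 12 = 224.0 um^4
Step 2: Convert E to consistent units (1 GPa = 1000 uN/um^2).
E = 130 GPa = 130000 uN/um^2
Step 3: Calculate tip deflection.
delta = F * L^3 / (3 * E * I)
delta = 19.5 * 280^3 / (3 * 130000 * 224.0)
delta = 4.9 um


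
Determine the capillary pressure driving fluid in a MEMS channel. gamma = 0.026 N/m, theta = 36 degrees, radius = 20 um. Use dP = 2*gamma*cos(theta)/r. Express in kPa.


Step 1: cos(36 deg) = 0.809
Step 2: Convert r to m: r = 20e-6 m
Step 3: dP = 2 * 0.026 * 0.809 / 20e-6 = 2103.4 Pa
Step 4: Convert Pa to kPa (divide by 1000).
dP = 2.1 kPa


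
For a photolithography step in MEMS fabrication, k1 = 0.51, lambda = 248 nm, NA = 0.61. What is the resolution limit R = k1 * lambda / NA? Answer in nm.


Step 1: Identify values: k1 = 0.51, lambda = 248 nm, NA = 0.61
Step 2: R = k1 * lambda / NA
R = 0.51 * 248 / 0.61
R = 207.3 nm


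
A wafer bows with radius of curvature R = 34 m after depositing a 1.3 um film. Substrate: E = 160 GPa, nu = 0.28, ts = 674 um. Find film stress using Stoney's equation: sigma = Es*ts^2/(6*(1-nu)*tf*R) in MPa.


Step 1: Compute numerator: Es * ts^2 = 160 * 674^2 = 72684160 (GPa*um^2)
Step 2: Compute denominator (R in um): 6*(1-nu)*tf*R = 6*0.72*1.3*34e6 = 190944000.0 (um^2)
Step 3: sigma (GPa) = 72684160 / 190944000.0 = 3.80657e-01 GPa
Step 4: Convert to MPa (x1000): sigma = 380.7 MPa


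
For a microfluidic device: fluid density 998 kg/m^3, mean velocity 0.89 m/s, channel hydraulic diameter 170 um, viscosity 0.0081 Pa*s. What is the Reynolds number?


Step 1: Convert Dh to meters: Dh = 170e-6 m
Step 2: Re = rho * v * Dh / mu
Re = 998 * 0.89 * 170e-6 / 0.0081
Re = 18.642


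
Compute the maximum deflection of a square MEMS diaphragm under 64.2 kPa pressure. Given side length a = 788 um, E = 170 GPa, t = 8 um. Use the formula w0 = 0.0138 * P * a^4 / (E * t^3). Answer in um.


Step 1: Convert pressure to compatible units (E is in GPa, so P in GPa).
P = 64.2 kPa = 64.2e-6 GPa
Step 2: Compute numerator: 0.0138 * P * a^4.
a^4 = 788^4 = 385571451136
numerator = 0.0138 * 64.2e-6 * 385571451136 = 3.416009e+05
Step 3: Compute denominator: E * t^3 = 170 * 8^3 = 87040
Step 4: w0 = numerator / denominator = 3.416009e+05 / 87040 = 3.9246 um


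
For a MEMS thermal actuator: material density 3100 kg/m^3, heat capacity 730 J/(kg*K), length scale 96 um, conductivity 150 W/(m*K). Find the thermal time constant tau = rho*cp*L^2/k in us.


Step 1: Convert L to m: L = 96e-6 m
Step 2: L^2 = (96e-6)^2 = 9.216e-09 m^2
Step 3: tau = 3100 * 730 * 9.216e-09 / 150 = 1.3903872e-04 s
Step 4: Convert to microseconds (multiply by 1e6).
tau = 139.039 us


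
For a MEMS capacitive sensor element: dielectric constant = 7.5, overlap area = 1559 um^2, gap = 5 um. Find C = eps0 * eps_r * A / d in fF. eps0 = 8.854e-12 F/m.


Step 1: Convert area to m^2: A = 1559e-12 m^2
Step 2: Convert gap to m: d = 5e-6 m
Step 3: C = eps0 * eps_r * A / d
C = 8.854e-12 * 7.5 * 1559e-12 / 5e-6
Step 4: Convert to fF (multiply by 1e15).
C = 20.71 fF


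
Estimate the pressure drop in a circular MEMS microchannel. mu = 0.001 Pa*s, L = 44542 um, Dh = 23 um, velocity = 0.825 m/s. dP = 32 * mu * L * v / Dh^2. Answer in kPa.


Step 1: Convert to SI: L = 44542e-6 m, Dh = 23e-6 m
Step 2: dP = 32 * 0.001 * 44542e-6 * 0.825 / (23e-6)^2
Step 3: dP = 2222889.98 Pa
Step 4: Convert to kPa: dP = 2222.89 kPa


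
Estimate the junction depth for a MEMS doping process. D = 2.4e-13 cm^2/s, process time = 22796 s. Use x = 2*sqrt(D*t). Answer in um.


Step 1: Compute D*t = 2.4e-13 * 22796 = 5.47104e-09 cm^2
Step 2: sqrt(D*t) = 7.39665e-05 cm
Step 3: x = 2 * 7.39665e-05 cm = 1.47933e-04 cm
Step 4: Convert to um (1 cm = 1e4 um): x = 1.479 um


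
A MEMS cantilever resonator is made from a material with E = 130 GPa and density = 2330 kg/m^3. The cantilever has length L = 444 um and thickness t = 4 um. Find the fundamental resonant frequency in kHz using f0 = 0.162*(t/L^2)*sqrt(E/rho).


Step 1: Convert units to SI.
t_SI = 4e-6 m, L_SI = 444e-6 m
Step 2: Calculate sqrt(E/rho).
sqrt(130e9 / 2330) = 7469.54 m/s
Step 3: Compute f0.
f0 = 0.162 * 4e-6 / (444e-6)^2 * 7469.54 = 24552.9 Hz = 24.55 kHz


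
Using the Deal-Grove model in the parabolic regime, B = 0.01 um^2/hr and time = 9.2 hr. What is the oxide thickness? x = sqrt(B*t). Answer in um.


Step 1: Compute B*t = 0.01 * 9.2 = 0.092
Step 2: x = sqrt(0.092)
x = 0.303 um


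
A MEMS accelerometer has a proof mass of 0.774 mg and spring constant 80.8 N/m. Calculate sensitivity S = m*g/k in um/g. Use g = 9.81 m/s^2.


Step 1: Convert mass: m = 0.774 mg = 7.74e-07 kg
Step 2: S = m * g / k = 7.74e-07 * 9.81 / 80.8
Step 3: S = 9.40e-08 m/g
Step 4: Convert to um/g: S = 0.094 um/g


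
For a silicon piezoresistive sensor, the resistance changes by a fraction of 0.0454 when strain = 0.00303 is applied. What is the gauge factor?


Step 1: Identify values.
dR/R = 0.0454, strain = 0.00303
Step 2: GF = (dR/R) / strain = 0.0454 / 0.00303
GF = 15.0


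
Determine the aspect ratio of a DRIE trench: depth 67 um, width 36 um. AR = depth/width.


Step 1: AR = depth / width
Step 2: AR = 67 / 36
AR = 1.9


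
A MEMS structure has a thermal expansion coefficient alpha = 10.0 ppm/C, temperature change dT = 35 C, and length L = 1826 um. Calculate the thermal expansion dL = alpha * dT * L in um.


Step 1: Convert CTE: alpha = 10.0 ppm/C = 10.0e-6 /C
Step 2: dL = 10.0e-6 * 35 * 1826
dL = 0.6391 um


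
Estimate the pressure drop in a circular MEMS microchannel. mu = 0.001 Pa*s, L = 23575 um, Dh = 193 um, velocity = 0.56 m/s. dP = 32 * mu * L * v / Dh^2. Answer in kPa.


Step 1: Convert to SI: L = 23575e-6 m, Dh = 193e-6 m
Step 2: dP = 32 * 0.001 * 23575e-6 * 0.56 / (193e-6)^2
Step 3: dP = 11341.62 Pa
Step 4: Convert to kPa: dP = 11.34 kPa


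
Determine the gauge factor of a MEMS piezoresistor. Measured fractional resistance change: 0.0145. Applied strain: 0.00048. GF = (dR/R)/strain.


Step 1: Identify values.
dR/R = 0.0145, strain = 0.00048
Step 2: GF = (dR/R) / strain = 0.0145 / 0.00048
GF = 30.2


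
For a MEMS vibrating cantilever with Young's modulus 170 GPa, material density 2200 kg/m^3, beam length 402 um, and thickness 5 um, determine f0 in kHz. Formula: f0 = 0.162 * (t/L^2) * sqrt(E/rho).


Step 1: Convert units to SI.
t_SI = 5e-6 m, L_SI = 402e-6 m
Step 2: Calculate sqrt(E/rho).
sqrt(170e9 / 2200) = 8790.49 m/s
Step 3: Compute f0.
f0 = 0.162 * 5e-6 / (402e-6)^2 * 8790.49 = 44060.2 Hz = 44.06 kHz


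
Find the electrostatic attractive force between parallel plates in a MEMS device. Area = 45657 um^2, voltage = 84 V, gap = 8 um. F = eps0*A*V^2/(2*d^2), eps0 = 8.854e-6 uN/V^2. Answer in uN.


Step 1: Identify parameters.
eps0 = 8.854e-6 uN/V^2, A = 45657 um^2, V = 84 V, d = 8 um
Step 2: Compute V^2 = 84^2 = 7056
Step 3: Compute d^2 = 8^2 = 64
Step 4: F = 0.5 * 8.854e-6 * 45657 * 7056 / 64
F = 22.284 uN


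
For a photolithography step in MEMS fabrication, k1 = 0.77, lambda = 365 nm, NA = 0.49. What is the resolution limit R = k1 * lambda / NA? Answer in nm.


Step 1: Identify values: k1 = 0.77, lambda = 365 nm, NA = 0.49
Step 2: R = k1 * lambda / NA
R = 0.77 * 365 / 0.49
R = 573.6 nm


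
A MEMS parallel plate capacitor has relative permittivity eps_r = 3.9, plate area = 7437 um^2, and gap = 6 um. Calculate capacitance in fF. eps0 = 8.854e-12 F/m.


Step 1: Convert area to m^2: A = 7437e-12 m^2
Step 2: Convert gap to m: d = 6e-6 m
Step 3: C = eps0 * eps_r * A / d
C = 8.854e-12 * 3.9 * 7437e-12 / 6e-6
Step 4: Convert to fF (multiply by 1e15).
C = 42.8 fF


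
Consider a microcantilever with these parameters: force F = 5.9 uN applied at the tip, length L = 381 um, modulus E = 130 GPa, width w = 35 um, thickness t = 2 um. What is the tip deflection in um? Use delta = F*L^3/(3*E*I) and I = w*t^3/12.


Step 1: Calculate the second moment of area.
I = w * t^3 / 12 = 35 * 2^3 / 12 = 23.3333 um^4
Step 2: Convert E to consistent units (1 GPa = 1000 uN/um^2).
E = 130 GPa = 130000 uN/um^2
Step 3: Calculate tip deflection.
delta = F * L^3 / (3 * E * I)
delta = 5.9 * 381^3 / (3 * 130000 * 23.3333)
delta = 35.858 um


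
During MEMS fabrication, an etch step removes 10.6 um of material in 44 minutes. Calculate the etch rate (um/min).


Step 1: Etch rate = depth / time
Step 2: rate = 10.6 / 44
rate = 0.241 um/min


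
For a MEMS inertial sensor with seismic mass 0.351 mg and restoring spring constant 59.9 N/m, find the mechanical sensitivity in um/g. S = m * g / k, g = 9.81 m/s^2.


Step 1: Convert mass: m = 0.351 mg = 3.51e-07 kg
Step 2: S = m * g / k = 3.51e-07 * 9.81 / 59.9
Step 3: S = 5.75e-08 m/g
Step 4: Convert to um/g: S = 0.057 um/g


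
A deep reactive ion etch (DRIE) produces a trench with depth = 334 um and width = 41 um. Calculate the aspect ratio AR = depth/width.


Step 1: AR = depth / width
Step 2: AR = 334 / 41
AR = 8.1


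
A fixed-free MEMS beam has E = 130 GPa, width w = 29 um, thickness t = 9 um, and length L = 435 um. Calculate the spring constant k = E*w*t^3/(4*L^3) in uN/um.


Step 1: Convert E to consistent units (1 GPa = 1000 uN/um^2).
E = 130 GPa = 130000 uN/um^2
Step 2: Compute t^3 = 9^3 = 729
Step 3: Compute L^3 = 435^3 = 82312875
Step 4: k = 130000 * 29 * 729 / (4 * 82312875)
k = 8.3472 uN/um


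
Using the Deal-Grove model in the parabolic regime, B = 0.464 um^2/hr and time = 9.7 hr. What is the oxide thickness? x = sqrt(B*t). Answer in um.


Step 1: Compute B*t = 0.464 * 9.7 = 4.5008
Step 2: x = sqrt(4.5008)
x = 2.122 um


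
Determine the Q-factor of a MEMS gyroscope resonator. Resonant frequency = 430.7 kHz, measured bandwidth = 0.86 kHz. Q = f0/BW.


Step 1: Q = f0 / bandwidth
Step 2: Q = 430.7 / 0.86
Q = 500.8


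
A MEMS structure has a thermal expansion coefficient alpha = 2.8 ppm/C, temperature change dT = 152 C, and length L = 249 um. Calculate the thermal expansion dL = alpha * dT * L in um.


Step 1: Convert CTE: alpha = 2.8 ppm/C = 2.8e-6 /C
Step 2: dL = 2.8e-6 * 152 * 249
dL = 0.106 um


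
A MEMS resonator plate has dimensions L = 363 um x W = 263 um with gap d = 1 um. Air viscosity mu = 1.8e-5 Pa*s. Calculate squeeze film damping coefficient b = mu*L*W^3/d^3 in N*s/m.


Step 1: Convert to SI.
L = 363e-6 m, W = 263e-6 m, d = 1e-6 m
Step 2: W^3 = (263e-6)^3 = 1.82e-11 m^3
Step 3: d^3 = (1e-6)^3 = 1.00e-18 m^3
Step 4: b = 1.8e-5 * 363e-6 * 1.82e-11 / 1.00e-18
b = 1.19e-01 N*s/m


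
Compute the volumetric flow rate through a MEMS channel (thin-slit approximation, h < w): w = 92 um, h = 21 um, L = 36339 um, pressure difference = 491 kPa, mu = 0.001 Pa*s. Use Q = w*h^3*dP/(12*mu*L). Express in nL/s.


Step 1: Convert all dimensions to SI (meters).
w = 92e-6 m, h = 21e-6 m, L = 36339e-6 m, dP = 491e3 Pa
Step 2: Q = w * h^3 * dP / (12 * mu * L)
Q = 92e-6 * (21e-6)^3 * 491e3 / (12 * 0.001 * 36339e-6) = 9.5934096e-10 m^3/s
Step 3: Convert Q from m^3/s to nL/s (1 m^3 = 1e12 nL, so multiply by 1e12).
Q = 959.341 nL/s


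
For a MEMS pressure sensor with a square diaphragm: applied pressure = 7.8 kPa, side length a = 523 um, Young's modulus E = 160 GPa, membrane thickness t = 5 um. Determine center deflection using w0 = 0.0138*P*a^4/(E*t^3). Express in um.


Step 1: Convert pressure to compatible units (E is in GPa, so P in GPa).
P = 7.8 kPa = 7.8e-6 GPa
Step 2: Compute numerator: 0.0138 * P * a^4.
a^4 = 523^4 = 74818113841
numerator = 0.0138 * 7.8e-6 * 74818113841 = 8.05342e+03
Step 3: Compute denominator: E * t^3 = 160 * 5^3 = 20000
Step 4: w0 = numerator / denominator = 8.05342e+03 / 20000 = 0.4027 um


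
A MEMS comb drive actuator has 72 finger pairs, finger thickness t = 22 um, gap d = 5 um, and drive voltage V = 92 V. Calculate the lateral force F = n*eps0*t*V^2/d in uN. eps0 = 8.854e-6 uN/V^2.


Step 1: Parameters: n=72, eps0=8.854e-6 uN/V^2, t=22 um, V=92 V, d=5 um
Step 2: V^2 = 8464
Step 3: F = 72 * 8.854e-6 * 22 * 8464 / 5
F = 23.741 uN


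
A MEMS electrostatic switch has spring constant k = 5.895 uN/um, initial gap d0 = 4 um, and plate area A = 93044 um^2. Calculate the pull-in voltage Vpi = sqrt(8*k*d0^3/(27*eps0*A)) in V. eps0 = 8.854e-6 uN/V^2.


Step 1: Compute numerator: 8 * k * d0^3 = 8 * 5.895 * 4^3 = 3018.24
Step 2: Compute denominator: 27 * eps0 * A = 27 * 8.854e-6 * 93044 = 22.242913
Step 3: Vpi = sqrt(3018.24 / 22.242913)
Vpi = 11.65 V


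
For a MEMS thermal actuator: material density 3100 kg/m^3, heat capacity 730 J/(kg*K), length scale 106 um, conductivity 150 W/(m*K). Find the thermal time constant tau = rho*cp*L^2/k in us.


Step 1: Convert L to m: L = 106e-6 m
Step 2: L^2 = (106e-6)^2 = 1.1236e-08 m^2
Step 3: tau = 3100 * 730 * 1.1236e-08 / 150 = 1.6951379e-04 s
Step 4: Convert to microseconds (multiply by 1e6).
tau = 169.514 us


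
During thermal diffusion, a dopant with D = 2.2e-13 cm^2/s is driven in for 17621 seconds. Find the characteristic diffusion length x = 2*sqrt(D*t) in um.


Step 1: Compute D*t = 2.2e-13 * 17621 = 3.87662e-09 cm^2
Step 2: sqrt(D*t) = 6.22625e-05 cm
Step 3: x = 2 * 6.22625e-05 cm = 1.24525e-04 cm
Step 4: Convert to um (1 cm = 1e4 um): x = 1.245 um


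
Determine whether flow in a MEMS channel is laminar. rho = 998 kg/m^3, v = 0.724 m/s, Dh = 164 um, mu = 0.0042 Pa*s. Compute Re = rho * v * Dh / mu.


Step 1: Convert Dh to meters: Dh = 164e-6 m
Step 2: Re = rho * v * Dh / mu
Re = 998 * 0.724 * 164e-6 / 0.0042
Re = 28.214
Since Re = 28.214 is below ~2300, the flow is laminar.


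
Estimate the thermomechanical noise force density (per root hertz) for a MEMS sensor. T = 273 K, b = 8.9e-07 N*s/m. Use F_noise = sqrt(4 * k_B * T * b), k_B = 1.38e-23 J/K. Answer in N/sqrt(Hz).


Step 1: Compute 4 * k_B * T * b
= 4 * 1.38e-23 * 273 * 8.9e-07
= 1.3412e-26 N^2/Hz
Step 2: F_noise = sqrt(1.3412e-26)
F_noise = 1.16e-13 N/sqrt(Hz)


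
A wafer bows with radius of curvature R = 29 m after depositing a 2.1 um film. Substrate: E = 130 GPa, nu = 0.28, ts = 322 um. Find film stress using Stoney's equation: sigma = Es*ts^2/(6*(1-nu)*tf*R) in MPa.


Step 1: Compute numerator: Es * ts^2 = 130 * 322^2 = 13478920 (GPa*um^2)
Step 2: Compute denominator (R in um): 6*(1-nu)*tf*R = 6*0.72*2.1*29e6 = 263088000.0 (um^2)
Step 3: sigma (GPa) = 13478920 / 263088000.0 = 5.1234e-02 GPa
Step 4: Convert to MPa (x1000): sigma = 51.2 MPa


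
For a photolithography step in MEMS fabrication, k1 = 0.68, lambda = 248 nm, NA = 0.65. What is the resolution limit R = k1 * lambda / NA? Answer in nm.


Step 1: Identify values: k1 = 0.68, lambda = 248 nm, NA = 0.65
Step 2: R = k1 * lambda / NA
R = 0.68 * 248 / 0.65
R = 259.4 nm


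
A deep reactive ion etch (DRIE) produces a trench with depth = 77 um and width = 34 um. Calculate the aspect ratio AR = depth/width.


Step 1: AR = depth / width
Step 2: AR = 77 / 34
AR = 2.3


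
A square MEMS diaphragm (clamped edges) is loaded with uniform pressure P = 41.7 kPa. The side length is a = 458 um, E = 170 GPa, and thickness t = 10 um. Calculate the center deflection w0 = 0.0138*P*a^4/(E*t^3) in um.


Step 1: Convert pressure to compatible units (E is in GPa, so P in GPa).
P = 41.7 kPa = 41.7e-6 GPa
Step 2: Compute numerator: 0.0138 * P * a^4.
a^4 = 458^4 = 44000935696
numerator = 0.0138 * 41.7e-6 * 44000935696 = 2.53208e+04
Step 3: Compute denominator: E * t^3 = 170 * 10^3 = 170000
Step 4: w0 = numerator / denominator = 2.53208e+04 / 170000 = 0.1489 um


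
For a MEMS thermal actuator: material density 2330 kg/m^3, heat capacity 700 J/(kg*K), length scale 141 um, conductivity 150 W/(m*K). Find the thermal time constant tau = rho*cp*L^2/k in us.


Step 1: Convert L to m: L = 141e-6 m
Step 2: L^2 = (141e-6)^2 = 1.9881e-08 m^2
Step 3: tau = 2330 * 700 * 1.9881e-08 / 150 = 2.1617274e-04 s
Step 4: Convert to microseconds (multiply by 1e6).
tau = 216.173 us


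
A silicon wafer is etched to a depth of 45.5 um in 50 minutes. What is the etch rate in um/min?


Step 1: Etch rate = depth / time
Step 2: rate = 45.5 / 50
rate = 0.91 um/min


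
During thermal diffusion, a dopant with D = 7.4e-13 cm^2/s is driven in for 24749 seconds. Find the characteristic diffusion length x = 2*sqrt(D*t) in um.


Step 1: Compute D*t = 7.4e-13 * 24749 = 1.831426e-08 cm^2
Step 2: sqrt(D*t) = 1.3533e-04 cm
Step 3: x = 2 * 1.3533e-04 cm = 2.7066e-04 cm
Step 4: Convert to um (1 cm = 1e4 um): x = 2.707 um


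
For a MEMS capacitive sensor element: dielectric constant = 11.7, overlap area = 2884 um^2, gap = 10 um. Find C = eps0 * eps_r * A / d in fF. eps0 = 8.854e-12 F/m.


Step 1: Convert area to m^2: A = 2884e-12 m^2
Step 2: Convert gap to m: d = 10e-6 m
Step 3: C = eps0 * eps_r * A / d
C = 8.854e-12 * 11.7 * 2884e-12 / 10e-6
Step 4: Convert to fF (multiply by 1e15).
C = 29.88 fF


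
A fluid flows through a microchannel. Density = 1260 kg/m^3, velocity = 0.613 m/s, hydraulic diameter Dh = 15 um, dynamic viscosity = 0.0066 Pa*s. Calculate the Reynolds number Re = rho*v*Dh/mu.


Step 1: Convert Dh to meters: Dh = 15e-6 m
Step 2: Re = rho * v * Dh / mu
Re = 1260 * 0.613 * 15e-6 / 0.0066
Re = 1.755


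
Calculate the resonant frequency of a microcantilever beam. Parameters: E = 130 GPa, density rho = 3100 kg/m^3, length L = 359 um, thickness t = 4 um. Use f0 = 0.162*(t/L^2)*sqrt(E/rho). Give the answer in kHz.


Step 1: Convert units to SI.
t_SI = 4e-6 m, L_SI = 359e-6 m
Step 2: Calculate sqrt(E/rho).
sqrt(130e9 / 3100) = 6475.76 m/s
Step 3: Compute f0.
f0 = 0.162 * 4e-6 / (359e-6)^2 * 6475.76 = 32559.4 Hz = 32.56 kHz


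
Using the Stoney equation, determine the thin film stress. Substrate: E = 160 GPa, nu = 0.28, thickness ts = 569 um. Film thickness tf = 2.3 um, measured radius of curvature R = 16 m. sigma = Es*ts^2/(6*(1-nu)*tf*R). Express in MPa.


Step 1: Compute numerator: Es * ts^2 = 160 * 569^2 = 51801760 (GPa*um^2)
Step 2: Compute denominator (R in um): 6*(1-nu)*tf*R = 6*0.72*2.3*16e6 = 158976000.0 (um^2)
Step 3: sigma (GPa) = 51801760 / 158976000.0 = 3.25846e-01 GPa
Step 4: Convert to MPa (x1000): sigma = 325.8 MPa


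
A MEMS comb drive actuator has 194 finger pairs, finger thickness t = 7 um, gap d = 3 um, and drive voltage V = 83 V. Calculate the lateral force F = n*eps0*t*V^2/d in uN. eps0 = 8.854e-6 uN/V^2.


Step 1: Parameters: n=194, eps0=8.854e-6 uN/V^2, t=7 um, V=83 V, d=3 um
Step 2: V^2 = 6889
Step 3: F = 194 * 8.854e-6 * 7 * 6889 / 3
F = 27.61 uN


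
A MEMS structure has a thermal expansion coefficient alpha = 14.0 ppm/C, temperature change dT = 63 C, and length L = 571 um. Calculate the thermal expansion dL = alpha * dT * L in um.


Step 1: Convert CTE: alpha = 14.0 ppm/C = 14.0e-6 /C
Step 2: dL = 14.0e-6 * 63 * 571
dL = 0.5036 um


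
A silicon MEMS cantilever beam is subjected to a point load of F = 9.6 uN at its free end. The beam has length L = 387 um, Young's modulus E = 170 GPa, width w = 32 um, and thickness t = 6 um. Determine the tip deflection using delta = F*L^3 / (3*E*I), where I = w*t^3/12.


Step 1: Calculate the second moment of area.
I = w * t^3 / 12 = 32 * 6^3 / 12 = 576.0 um^4
Step 2: Convert E to consistent units (1 GPa = 1000 uN/um^2).
E = 170 GPa = 170000 uN/um^2
Step 3: Calculate tip deflection.
delta = F * L^3 / (3 * E * I)
delta = 9.6 * 387^3 / (3 * 170000 * 576.0)
delta = 1.8941 um


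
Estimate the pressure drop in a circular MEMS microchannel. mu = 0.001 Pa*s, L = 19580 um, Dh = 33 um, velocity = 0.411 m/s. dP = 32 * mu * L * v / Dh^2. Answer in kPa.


Step 1: Convert to SI: L = 19580e-6 m, Dh = 33e-6 m
Step 2: dP = 32 * 0.001 * 19580e-6 * 0.411 / (33e-6)^2
Step 3: dP = 236470.30 Pa
Step 4: Convert to kPa: dP = 236.47 kPa


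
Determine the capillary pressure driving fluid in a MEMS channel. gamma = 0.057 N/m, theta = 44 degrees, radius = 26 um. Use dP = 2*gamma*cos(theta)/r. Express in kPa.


Step 1: cos(44 deg) = 0.7193
Step 2: Convert r to m: r = 26e-6 m
Step 3: dP = 2 * 0.057 * 0.7193 / 26e-6 = 3153.9 Pa
Step 4: Convert Pa to kPa (divide by 1000).
dP = 3.15 kPa


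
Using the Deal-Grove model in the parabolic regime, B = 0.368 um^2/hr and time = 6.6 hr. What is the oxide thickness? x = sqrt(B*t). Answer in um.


Step 1: Compute B*t = 0.368 * 6.6 = 2.4288
Step 2: x = sqrt(2.4288)
x = 1.558 um


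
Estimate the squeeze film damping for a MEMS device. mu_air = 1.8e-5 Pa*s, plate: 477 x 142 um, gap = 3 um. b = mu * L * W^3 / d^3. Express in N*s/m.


Step 1: Convert to SI.
L = 477e-6 m, W = 142e-6 m, d = 3e-6 m
Step 2: W^3 = (142e-6)^3 = 2.86e-12 m^3
Step 3: d^3 = (3e-6)^3 = 2.70e-17 m^3
Step 4: b = 1.8e-5 * 477e-6 * 2.86e-12 / 2.70e-17
b = 9.11e-04 N*s/m


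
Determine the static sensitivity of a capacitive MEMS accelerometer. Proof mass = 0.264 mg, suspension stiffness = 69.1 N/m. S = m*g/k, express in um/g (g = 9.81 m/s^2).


Step 1: Convert mass: m = 0.264 mg = 2.64e-07 kg
Step 2: S = m * g / k = 2.64e-07 * 9.81 / 69.1
Step 3: S = 3.75e-08 m/g
Step 4: Convert to um/g: S = 0.037 um/g


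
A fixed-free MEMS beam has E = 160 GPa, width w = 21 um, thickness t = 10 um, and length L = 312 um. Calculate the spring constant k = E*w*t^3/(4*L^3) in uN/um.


Step 1: Convert E to consistent units (1 GPa = 1000 uN/um^2).
E = 160 GPa = 160000 uN/um^2
Step 2: Compute t^3 = 10^3 = 1000
Step 3: Compute L^3 = 312^3 = 30371328
Step 4: k = 160000 * 21 * 1000 / (4 * 30371328)
k = 27.6577 uN/um


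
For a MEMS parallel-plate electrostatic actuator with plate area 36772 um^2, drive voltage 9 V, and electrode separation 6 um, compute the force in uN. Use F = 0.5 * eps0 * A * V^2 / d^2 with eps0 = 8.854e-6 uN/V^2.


Step 1: Identify parameters.
eps0 = 8.854e-6 uN/V^2, A = 36772 um^2, V = 9 V, d = 6 um
Step 2: Compute V^2 = 9^2 = 81
Step 3: Compute d^2 = 6^2 = 36
Step 4: F = 0.5 * 8.854e-6 * 36772 * 81 / 36
F = 0.366 uN


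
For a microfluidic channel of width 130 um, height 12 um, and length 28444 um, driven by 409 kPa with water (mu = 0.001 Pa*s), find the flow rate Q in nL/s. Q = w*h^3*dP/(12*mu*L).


Step 1: Convert all dimensions to SI (meters).
w = 130e-6 m, h = 12e-6 m, L = 28444e-6 m, dP = 409e3 Pa
Step 2: Q = w * h^3 * dP / (12 * mu * L)
Q = 130e-6 * (12e-6)^3 * 409e3 / (12 * 0.001 * 28444e-6) = 2.6917733e-10 m^3/s
Step 3: Convert Q from m^3/s to nL/s (1 m^3 = 1e12 nL, so multiply by 1e12).
Q = 269.177 nL/s


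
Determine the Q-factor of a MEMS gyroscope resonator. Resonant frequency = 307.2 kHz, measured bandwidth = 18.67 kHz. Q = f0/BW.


Step 1: Q = f0 / bandwidth
Step 2: Q = 307.2 / 18.67
Q = 16.5


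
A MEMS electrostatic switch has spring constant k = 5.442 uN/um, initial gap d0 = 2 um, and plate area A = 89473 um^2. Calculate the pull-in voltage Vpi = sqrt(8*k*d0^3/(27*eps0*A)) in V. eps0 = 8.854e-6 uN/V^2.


Step 1: Compute numerator: 8 * k * d0^3 = 8 * 5.442 * 2^3 = 348.288
Step 2: Compute denominator: 27 * eps0 * A = 27 * 8.854e-6 * 89473 = 21.389236
Step 3: Vpi = sqrt(348.288 / 21.389236)
Vpi = 4.04 V


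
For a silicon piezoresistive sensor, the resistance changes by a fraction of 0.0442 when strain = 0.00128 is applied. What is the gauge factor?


Step 1: Identify values.
dR/R = 0.0442, strain = 0.00128
Step 2: GF = (dR/R) / strain = 0.0442 / 0.00128
GF = 34.5


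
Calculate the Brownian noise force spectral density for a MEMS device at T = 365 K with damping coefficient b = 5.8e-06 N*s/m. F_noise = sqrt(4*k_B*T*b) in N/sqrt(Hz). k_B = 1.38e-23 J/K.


Step 1: Compute 4 * k_B * T * b
= 4 * 1.38e-23 * 365 * 5.8e-06
= 1.1686e-25 N^2/Hz
Step 2: F_noise = sqrt(1.1686e-25)
F_noise = 3.42e-13 N/sqrt(Hz)


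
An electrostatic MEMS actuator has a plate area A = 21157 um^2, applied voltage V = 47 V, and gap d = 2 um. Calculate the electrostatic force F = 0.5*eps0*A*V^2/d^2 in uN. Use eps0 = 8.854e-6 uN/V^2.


Step 1: Identify parameters.
eps0 = 8.854e-6 uN/V^2, A = 21157 um^2, V = 47 V, d = 2 um
Step 2: Compute V^2 = 47^2 = 2209
Step 3: Compute d^2 = 2^2 = 4
Step 4: F = 0.5 * 8.854e-6 * 21157 * 2209 / 4
F = 51.725 uN
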